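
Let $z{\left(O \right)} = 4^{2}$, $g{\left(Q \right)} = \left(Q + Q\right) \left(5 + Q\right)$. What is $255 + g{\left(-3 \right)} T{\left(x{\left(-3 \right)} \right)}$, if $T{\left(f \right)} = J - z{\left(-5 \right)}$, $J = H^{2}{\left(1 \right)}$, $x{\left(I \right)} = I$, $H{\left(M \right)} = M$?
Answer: $435$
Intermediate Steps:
$g{\left(Q \right)} = 2 Q \left(5 + Q\right)$
$J = 1$ ($J = 1^{2} = 1$)
$z{\left(O \right)} = 16$
$T{\left(f \right)} = -15$ ($T{\left(f \right)} = 1 - 16 = -15$)
$255 + g{\left(-3 \right)} T{\left(x{\left(-3 \right)} \right)} = 255 + 2 \left(-3\right) \left(5 - 3\right) \left(-15\right) = 255 + 2 \left(-3\right) 2 \left(-15\right) = 255 - -180 = 255 + 180 = 435$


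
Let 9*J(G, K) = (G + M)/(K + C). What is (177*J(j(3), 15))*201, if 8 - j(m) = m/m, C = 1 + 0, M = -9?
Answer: -3953/8 ≈ -494.13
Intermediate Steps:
C = 1
j(m) = 7 (j(m) = 8 - m/m = 8 - 1*1 = 8 - 1 = 7)
J(G, K) = (-9 + G)/(9*(1 + K)) (J(G, K) = ((G - 9)/(K + 1))/9 = ((-9 + G)/(1 + K))/9 = (-9 + G)/(9*(1 + K)))
(177*J(j(3), 15))*201 = (177*((-9 + 7)/(9*(1 + 15))))*201 = (177*((⅑)*(-2)/16))*201 = (177*((⅑)*(1/16)*(-2)))*201 = (177*(-1/72))*201 = -59/24*201 = -3953/8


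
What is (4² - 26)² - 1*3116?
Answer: -3016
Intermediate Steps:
(4² - 26)² - 1*3116 = (16 - 26)² - 3116 = (-10)² - 3116 = 100 - 3116 = -3016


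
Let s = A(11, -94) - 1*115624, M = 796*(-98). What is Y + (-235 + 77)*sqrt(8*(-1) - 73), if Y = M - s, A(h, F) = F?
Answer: 37710 - 1422*I ≈ 37710.0 - 1422.0*I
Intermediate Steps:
M = -78008
s = -115718 (s = -94 - 1*115624 = -94 - 115624 = -115718)
Y = 37710 (Y = -78008 - 1*(-115718) = -78008 + 115718 = 37710)
Y + (-235 + 77)*sqrt(8*(-1) - 73) = 37710 + (-235 + 77)*sqrt(8*(-1) - 73) = 37710 - 158*sqrt(-8 - 73) = 37710 - 1422*I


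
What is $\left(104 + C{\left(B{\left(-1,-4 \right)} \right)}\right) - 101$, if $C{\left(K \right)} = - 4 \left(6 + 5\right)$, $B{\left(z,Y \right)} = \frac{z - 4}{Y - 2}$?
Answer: $-41$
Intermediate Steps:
$B{\left(z,Y \right)} = \frac{-4 + z}{-2 + Y}$
$C{\left(K \right)} = -44$ ($C{\left(K \right)} = \left(-4\right) 11 = -44$)
$\left(104 + C{\left(B{\left(-1,-4 \right)} \right)}\right) - 101 = \left(104 - 44\right) - 101 = 60 - 101 = -41$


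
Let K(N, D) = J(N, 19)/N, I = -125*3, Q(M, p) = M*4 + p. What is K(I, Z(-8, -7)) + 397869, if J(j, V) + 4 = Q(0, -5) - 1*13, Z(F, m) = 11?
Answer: 149200897/375 ≈ 3.9787e+5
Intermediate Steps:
Q(M, p) = p + 4*M (Q(M, p) = 4*M + p = p + 4*M)
I = -375
J(j, V) = -22 (J(j, V) = -4 + ((-5 + 4*0) - 1*13) = -4 + ((-5 + 0) - 13) = -4 + (-5 - 13) = -4 - 18 = -22)
K(N, D) = -22/N
K(I, Z(-8, -7)) + 397869 = -22/(-375) + 397869 = -22*(-1/375) + 397869 = 22/375 + 397869 = 149200897/375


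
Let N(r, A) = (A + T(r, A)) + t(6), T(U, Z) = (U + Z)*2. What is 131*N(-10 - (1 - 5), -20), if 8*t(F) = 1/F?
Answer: -452605/48 ≈ -9429.3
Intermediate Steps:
T(U, Z) = 2*U + 2*Z
t(F) = 1/(8*F) (t(F) = (1/F)/8 = 1/(8*F))
N(r, A) = 1/48 + 2*r + 3*A (N(r, A) = (A + (2*r + 2*A)) + (1/8)/6 = (A + (2*A + 2*r)) + (1/8)*(1/6) = (2*r + 3*A) + 1/48 = 1/48 + 2*r + 3*A)
131*N(-10 - (1 - 5), -20) = 131*(1/48 + 2*(-10 - (1 - 5)) + 3*(-20)) = 131*(1/48 + 2*(-10 - 1*(-4)) - 60) = 131*(1/48 + 2*(-10 + 4) - 60) = 131*(1/48 + 2*(-6) - 60) = 131*(1/48 - 12 - 60) = 131*(-3455/48) = -452605/48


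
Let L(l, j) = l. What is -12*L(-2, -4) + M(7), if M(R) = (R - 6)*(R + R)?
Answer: 38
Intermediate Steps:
M(R) = 2*R*(-6 + R) (M(R) = (-6 + R)*(2*R) = 2*R*(-6 + R))
-12*L(-2, -4) + M(7) = -12*(-2) + 2*7*(-6 + 7) = 24 + 2*7*1 = 24 + 14 = 38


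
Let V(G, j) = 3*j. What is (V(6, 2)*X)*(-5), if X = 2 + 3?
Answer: -150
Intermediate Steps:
X = 5
(V(6, 2)*X)*(-5) = ((3*2)*5)*(-5) = (6*5)*(-5) = 30*(-5) = -150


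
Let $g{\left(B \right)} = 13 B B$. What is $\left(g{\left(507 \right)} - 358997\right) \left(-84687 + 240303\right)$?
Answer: $464146506240$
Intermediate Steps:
$g{\left(B \right)} = 13 B^{2}$
$\left(g{\left(507 \right)} - 358997\right) \left(-84687 + 240303\right) = \left(13 \cdot 507^{2} - 358997\right) \left(-84687 + 240303\right) = \left(13 \cdot 257049 - 358997\right) 155616 = \left(3341637 - 358997\right) 155616 = 2982640 \cdot 155616 = 464146506240$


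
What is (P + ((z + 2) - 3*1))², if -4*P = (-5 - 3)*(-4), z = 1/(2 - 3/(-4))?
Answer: 9025/121 ≈ 74.587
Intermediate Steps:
z = 4/11 (z = 1/(2 - 3*(-¼)) = 1/(2 + ¾) = 1/(11/4) = 4/11 ≈ 0.36364)
P = -8 (P = -(-5 - 3)*(-4)/4 = -(-2)*(-4) = -¼*32 = -8)
(P + ((z + 2) - 3*1))² = (-8 + ((4/11 + 2) - 3*1))² = (-8 + (26/11 - 3))² = (-8 - 7/11)² = (-95/11)² = 9025/121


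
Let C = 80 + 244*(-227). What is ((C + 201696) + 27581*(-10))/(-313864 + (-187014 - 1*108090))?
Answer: 397/1868 ≈ 0.21253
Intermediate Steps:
C = -55308 (C = 80 - 55388 = -55308)
((C + 201696) + 27581*(-10))/(-313864 + (-187014 - 1*108090)) = ((-55308 + 201696) + 27581*(-10))/(-313864 + (-187014 - 1*108090)) = (146388 - 275810)/(-313864 + (-187014 - 108090)) = -129422/(-313864 - 295104) = -129422/(-608968) = -129422*(-1/608968) = 397/1868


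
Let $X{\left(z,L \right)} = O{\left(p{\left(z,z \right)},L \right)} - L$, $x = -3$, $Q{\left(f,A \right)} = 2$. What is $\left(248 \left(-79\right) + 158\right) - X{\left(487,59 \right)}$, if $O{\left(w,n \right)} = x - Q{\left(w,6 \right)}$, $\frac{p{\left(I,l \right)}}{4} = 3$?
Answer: $-19370$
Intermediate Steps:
$p{\left(I,l \right)} = 12$ ($p{\left(I,l \right)} = 4 \cdot 3 = 12$)
$O{\left(w,n \right)} = -5$ ($O{\left(w,n \right)} = -3 - 2 = -5$)
$X{\left(z,L \right)} = -5 - L$
$\left(248 \left(-79\right) + 158\right) - X{\left(487,59 \right)} = \left(248 \left(-79\right) + 158\right) - \left(-5 - 59\right) = \left(-19592 + 158\right) - \left(-5 - 59\right) = -19434 - -64 = -19434 + 64 = -19370$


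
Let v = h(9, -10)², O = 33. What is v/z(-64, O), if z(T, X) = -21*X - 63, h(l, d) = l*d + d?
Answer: -2500/189 ≈ -13.228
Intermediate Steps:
h(l, d) = d + d*l (h(l, d) = d*l + d = d + d*l)
z(T, X) = -63 - 21*X
v = 10000 (v = (-10*(1 + 9))² = (-10*10)² = (-100)² = 10000)
v/z(-64, O) = 10000/(-63 - 21*33) = 10000/(-63 - 693) = 10000/(-756) = 10000*(-1/756) = -2500/189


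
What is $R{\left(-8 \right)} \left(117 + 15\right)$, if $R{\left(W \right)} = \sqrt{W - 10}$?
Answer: $396 i \sqrt{2} \approx 560.03 i$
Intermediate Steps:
$R{\left(W \right)} = \sqrt{-10 + W}$
$R{\left(-8 \right)} \left(117 + 15\right) = \sqrt{-10 - 8} \left(117 + 15\right) = \sqrt{-18} \cdot 132 = 3 i \sqrt{2} \cdot 132 = 396 i \sqrt{2}$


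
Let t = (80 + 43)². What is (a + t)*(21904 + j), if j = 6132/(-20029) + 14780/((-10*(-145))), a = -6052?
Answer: 19920077473146/100145 ≈ 1.9891e+8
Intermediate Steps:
j = 28713722/2904205 (j = 6132*(-1/20029) + 14780/1450 = -6132/20029 + 14780*(1/1450) = -6132/20029 + 1478/145 = 28713722/2904205 ≈ 9.8869)
t = 15129 (t = 123² = 15129)
(a + t)*(21904 + j) = (-6052 + 15129)*(21904 + 28713722/2904205) = 9077*(63642420042/2904205) = 19920077473146/100145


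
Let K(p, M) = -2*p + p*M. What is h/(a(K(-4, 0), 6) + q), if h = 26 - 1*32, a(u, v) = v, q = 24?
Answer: -1/5 ≈ -0.20000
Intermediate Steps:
K(p, M) = -2*p + M*p
h = -6 (h = 26 - 32 = -6)
h/(a(K(-4, 0), 6) + q) = -6/(6 + 24) = -6/30 = -6*1/30 = -1/5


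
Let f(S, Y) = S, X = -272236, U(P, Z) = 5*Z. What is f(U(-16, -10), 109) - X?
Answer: 272186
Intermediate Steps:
f(U(-16, -10), 109) - X = 5*(-10) - 1*(-272236) = -50 + 272236 = 272186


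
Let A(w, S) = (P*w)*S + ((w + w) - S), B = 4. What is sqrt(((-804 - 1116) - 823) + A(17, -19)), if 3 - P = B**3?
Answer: sqrt(17013) ≈ 130.43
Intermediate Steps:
P = -61 (P = 3 - 1*4**3 = 3 - 1*64 = 3 - 64 = -61)
A(w, S) = -S + 2*w - 61*S*w (A(w, S) = (-61*w)*S + ((w + w) - S) = -61*S*w + (2*w - S) = -61*S*w + (-S + 2*w) = -S + 2*w - 61*S*w)
sqrt(((-804 - 1116) - 823) + A(17, -19)) = sqrt(((-804 - 1116) - 823) + (-1*(-19) + 2*17 - 61*(-19)*17)) = sqrt((-1920 - 823) + (19 + 34 + 19703)) = sqrt(-2743 + 19756) = sqrt(17013)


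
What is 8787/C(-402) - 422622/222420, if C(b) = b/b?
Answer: 325663653/37070 ≈ 8785.1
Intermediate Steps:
C(b) = 1
8787/C(-402) - 422622/222420 = 8787/1 - 422622/222420 = 8787*1 - 422622*1/222420 = 8787 - 70437/37070 = 325663653/37070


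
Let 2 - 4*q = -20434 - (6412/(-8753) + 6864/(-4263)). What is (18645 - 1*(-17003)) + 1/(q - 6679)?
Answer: 696382419489859/19534964989 ≈ 35648.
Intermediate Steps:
q = 63538523838/12438013 (q = ½ - (-20434 - (6412/(-8753) + 6864/(-4263)))/4 = ½ - (-20434 - (6412*(-1/8753) + 6864*(-1/4263)))/4 = ½ - (-20434 - (-6412/8753 - 2288/1421))/4 = ½ - (-20434 - 1*(-29138316/12438013))/4 = ½ - (-20434 + 29138316/12438013)/4 = ½ - ¼*(-254129219326/12438013) = ½ + 127064609663/24876026 = 63538523838/12438013 ≈ 5108.4)
(18645 - 1*(-17003)) + 1/(q - 6679) = (18645 - 1*(-17003)) + 1/(63538523838/12438013 - 6679) = (18645 + 17003) + 1/(-19534964989/12438013) = 35648 - 12438013/19534964989 = 696382419489859/19534964989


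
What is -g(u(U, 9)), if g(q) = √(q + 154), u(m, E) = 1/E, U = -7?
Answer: -√1387/3 ≈ -12.414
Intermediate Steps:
g(q) = √(154 + q)
-g(u(U, 9)) = -√(154 + 1/9) = -√(154 + ⅑) = -√(1387/9) = -√1387/3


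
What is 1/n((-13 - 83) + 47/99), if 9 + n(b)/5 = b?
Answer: -99/51740 ≈ -0.0019134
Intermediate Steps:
n(b) = -45 + 5*b
1/n((-13 - 83) + 47/99) = 1/(-45 + 5*((-13 - 83) + 47/99)) = 1/(-45 + 5*(-96 + 47*(1/99))) = 1/(-45 + 5*(-96 + 47/99)) = 1/(-45 + 5*(-9457/99)) = 1/(-45 - 47285/99) = 1/(-51740/99) = -99/51740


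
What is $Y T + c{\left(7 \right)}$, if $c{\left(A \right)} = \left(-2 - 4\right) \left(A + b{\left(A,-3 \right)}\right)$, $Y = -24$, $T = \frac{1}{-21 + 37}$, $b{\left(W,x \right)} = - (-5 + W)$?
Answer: $- \frac{63}{2} \approx -31.5$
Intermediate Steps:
$b{\left(W,x \right)} = 5 - W$
$T = \frac{1}{16} \approx 0.0625$
$c{\left(A \right)} = -30$ ($c{\left(A \right)} = \left(-2 - 4\right) \left(A - \left(-5 + A\right)\right) = \left(-6\right) 5 = -30$)
$Y T + c{\left(7 \right)} = \left(-24\right) \frac{1}{16} - 30 = - \frac{3}{2} - 30 = - \frac{63}{2}$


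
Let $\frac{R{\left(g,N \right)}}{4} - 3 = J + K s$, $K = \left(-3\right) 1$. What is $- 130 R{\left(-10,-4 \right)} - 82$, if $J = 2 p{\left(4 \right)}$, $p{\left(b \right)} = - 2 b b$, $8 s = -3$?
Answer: $31053$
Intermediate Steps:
$s = - \frac{3}{8}$ ($s = \frac{1}{8} \left(-3\right) = - \frac{3}{8} \approx -0.375$)
$p{\left(b \right)} = - 2 b^{2}$
$J = -64$ ($J = 2 \left(- 2 \cdot 4^{2}\right) = 2 \left(\left(-2\right) 16\right) = 2 \left(-32\right) = -64$)
$K = -3$
$R{\left(g,N \right)} = - \frac{479}{2}$ ($R{\left(g,N \right)} = 12 + 4 \left(-64 - - \frac{9}{8}\right) = 12 + 4 \left(-64 + \frac{9}{8}\right) = 12 + 4 \left(- \frac{503}{8}\right) = 12 - \frac{503}{2} = - \frac{479}{2}$)
$- 130 R{\left(-10,-4 \right)} - 82 = \left(-130\right) \left(- \frac{479}{2}\right) - 82 = 31135 - 82 = 31053$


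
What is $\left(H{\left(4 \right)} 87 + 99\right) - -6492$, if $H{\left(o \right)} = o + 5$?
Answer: $7374$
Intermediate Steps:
$H{\left(o \right)} = 5 + o$
$\left(H{\left(4 \right)} 87 + 99\right) - -6492 = \left(\left(5 + 4\right) 87 + 99\right) - -6492 = \left(9 \cdot 87 + 99\right) + 6492 = \left(783 + 99\right) + 6492 = 882 + 6492 = 7374$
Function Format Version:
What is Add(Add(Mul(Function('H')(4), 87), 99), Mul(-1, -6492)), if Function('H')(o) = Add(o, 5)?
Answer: 7374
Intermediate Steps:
Function('H')(o) = Add(5, o)
Add(Add(Mul(Function('H')(4), 87), 99), Mul(-1, -6492)) = Add(Add(Mul(Add(5, 4), 87), 99), Mul(-1, -6492)) = Add(Add(Mul(9, 87), 99), 6492) = Add(Add(783, 99), 6492) = Add(882, 6492) = 7374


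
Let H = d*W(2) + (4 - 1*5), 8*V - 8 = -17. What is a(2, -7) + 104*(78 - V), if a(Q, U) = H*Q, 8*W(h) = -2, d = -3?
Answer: 16457/2 ≈ 8228.5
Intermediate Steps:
V = -9/8 (V = 1 + (⅛)*(-17) = 1 - 17/8 = -9/8 ≈ -1.1250)
W(h) = -¼ (W(h) = (⅛)*(-2) = -¼)
H = -¼ (H = -3*(-¼) + (4 - 1*5) = ¾ + (4 - 5) = ¾ - 1 = -¼ ≈ -0.25000)
a(Q, U) = -Q/4
a(2, -7) + 104*(78 - V) = -¼*2 + 104*(78 - 1*(-9/8)) = -½ + 104*(78 + 9/8) = -½ + 104*(633/8) = -½ + 8229 = 16457/2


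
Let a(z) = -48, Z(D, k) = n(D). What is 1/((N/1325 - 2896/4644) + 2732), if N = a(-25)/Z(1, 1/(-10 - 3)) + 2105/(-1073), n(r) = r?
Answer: 1650622725/4508409715751 ≈ 0.00036612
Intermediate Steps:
Z(D, k) = D
N = -53609/1073 (N = -48/1 + 2105/(-1073) = -48*1 + 2105*(-1/1073) = -48 - 2105/1073 = -53609/1073 ≈ -49.962)
1/((N/1325 - 2896/4644) + 2732) = 1/((-53609/1073/1325 - 2896/4644) + 2732) = 1/((-53609/1073*1/1325 - 2896*1/4644) + 2732) = 1/((-53609/1421725 - 724/1161) + 2732) = 1/(-1091568949/1650622725 + 2732) = 1/(4508409715751/1650622725) = 1650622725/4508409715751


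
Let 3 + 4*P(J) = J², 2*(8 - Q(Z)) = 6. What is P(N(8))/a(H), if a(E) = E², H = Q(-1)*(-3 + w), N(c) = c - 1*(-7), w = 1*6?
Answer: 37/150 ≈ 0.24667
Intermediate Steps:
w = 6
Q(Z) = 5 (Q(Z) = 8 - ½*6 = 8 - 3 = 5)
N(c) = 7 + c (N(c) = c + 7 = 7 + c)
H = 15 (H = 5*(-3 + 6) = 5*3 = 15)
P(J) = -¾ + J²/4
P(N(8))/a(H) = (-¾ + (7 + 8)²/4)/(15²) = (-¾ + (¼)*15²)/225 = (-¾ + (¼)*225)*(1/225) = (-¾ + 225/4)*(1/225) = (111/2)*(1/225) = 37/150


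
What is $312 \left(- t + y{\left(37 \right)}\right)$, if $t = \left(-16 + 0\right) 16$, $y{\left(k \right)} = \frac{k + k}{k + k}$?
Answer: $80184$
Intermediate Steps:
$y{\left(k \right)} = 1$ ($y{\left(k \right)} = \frac{2 k}{2 k} = 2 k \frac{1}{2 k} = 1$)
$t = -256$ ($t = \left(-16\right) 16 = -256$)
$312 \left(- t + y{\left(37 \right)}\right) = 312 \left(\left(-1\right) \left(-256\right) + 1\right) = 312 \left(256 + 1\right) = 312 \cdot 257 = 80184$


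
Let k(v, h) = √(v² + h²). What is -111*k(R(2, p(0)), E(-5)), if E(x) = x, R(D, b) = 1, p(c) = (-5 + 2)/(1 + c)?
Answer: -111*√26 ≈ -565.99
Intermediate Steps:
p(c) = -3/(1 + c)
k(v, h) = √(h² + v²)
-111*k(R(2, p(0)), E(-5)) = -111*√((-5)² + 1²) = -111*√(25 + 1) = -111*√26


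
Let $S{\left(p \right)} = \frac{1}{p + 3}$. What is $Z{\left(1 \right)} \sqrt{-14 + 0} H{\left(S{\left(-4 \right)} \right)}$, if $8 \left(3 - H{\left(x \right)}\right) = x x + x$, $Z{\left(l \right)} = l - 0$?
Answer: $3 i \sqrt{14} \approx 11.225 i$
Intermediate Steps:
$Z{\left(l \right)} = l$ ($Z{\left(l \right)} = l + 0 = l$)
$S{\left(p \right)} = \frac{1}{3 + p}$
$H{\left(x \right)} = 3 - \frac{x}{8} - \frac{x^{2}}{8}$ ($H{\left(x \right)} = 3 - \frac{x x + x}{8} = 3 - \frac{x^{2} + x}{8} = 3 - \frac{x + x^{2}}{8} = 3 - \left(\frac{x}{8} + \frac{x^{2}}{8}\right) = 3 - \frac{x}{8} - \frac{x^{2}}{8}$)
$Z{\left(1 \right)} \sqrt{-14 + 0} H{\left(S{\left(-4 \right)} \right)} = 1 \sqrt{-14 + 0} \left(3 - \frac{1}{8 \left(3 - 4\right)} - \frac{\left(\frac{1}{3 - 4}\right)^{2}}{8}\right) = 1 \sqrt{-14} \left(3 - \frac{1}{8 \left(-1\right)} - \frac{\left(\frac{1}{-1}\right)^{2}}{8}\right) = 1 i \sqrt{14} \left(3 - - \frac{1}{8} - \frac{\left(-1\right)^{2}}{8}\right) = i \sqrt{14} \left(3 + \frac{1}{8} - \frac{1}{8}\right) = i \sqrt{14} \cdot 3 = 3 i \sqrt{14}$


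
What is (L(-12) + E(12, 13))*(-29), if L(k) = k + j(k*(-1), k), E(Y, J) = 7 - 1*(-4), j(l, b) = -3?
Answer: 116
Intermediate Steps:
E(Y, J) = 11 (E(Y, J) = 7 + 4 = 11)
L(k) = -3 + k (L(k) = k - 3 = -3 + k)
(L(-12) + E(12, 13))*(-29) = ((-3 - 12) + 11)*(-29) = (-15 + 11)*(-29) = -4*(-29) = 116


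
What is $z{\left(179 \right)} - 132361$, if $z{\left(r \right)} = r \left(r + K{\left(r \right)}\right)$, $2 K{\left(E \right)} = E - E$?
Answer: $-100320$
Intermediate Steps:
$K{\left(E \right)} = 0$ ($K{\left(E \right)} = \frac{E - E}{2} = \frac{1}{2} \cdot 0 = 0$)
$z{\left(r \right)} = r^{2}$ ($z{\left(r \right)} = r \left(r + 0\right) = r r = r^{2}$)
$z{\left(179 \right)} - 132361 = 179^{2} - 132361 = 32041 - 132361 = -100320$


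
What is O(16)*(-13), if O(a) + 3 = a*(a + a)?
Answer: -6617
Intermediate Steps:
O(a) = -3 + 2*a² (O(a) = -3 + a*(a + a) = -3 + a*(2*a) = -3 + 2*a²)
O(16)*(-13) = (-3 + 2*16²)*(-13) = (-3 + 2*256)*(-13) = (-3 + 512)*(-13) = 509*(-13) = -6617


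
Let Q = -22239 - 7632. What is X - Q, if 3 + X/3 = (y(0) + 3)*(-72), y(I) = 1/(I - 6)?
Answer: 29250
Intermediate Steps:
y(I) = 1/(-6 + I)
Q = -29871
X = -621 (X = -9 + 3*((1/(-6 + 0) + 3)*(-72)) = -9 + 3*((1/(-6) + 3)*(-72)) = -9 + 3*((-1/6 + 3)*(-72)) = -9 + 3*((17/6)*(-72)) = -9 + 3*(-204) = -9 - 612 = -621)
X - Q = -621 - 1*(-29871) = -621 + 29871 = 29250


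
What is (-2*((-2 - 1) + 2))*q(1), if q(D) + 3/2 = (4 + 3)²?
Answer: 95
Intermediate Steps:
q(D) = 95/2 (q(D) = -3/2 + (4 + 3)² = -3/2 + 7² = -3/2 + 49 = 95/2)
(-2*((-2 - 1) + 2))*q(1) = -2*((-2 - 1) + 2)*(95/2) = -2*(-3 + 2)*(95/2) = -2*(-1)*(95/2) = 2*(95/2) = 95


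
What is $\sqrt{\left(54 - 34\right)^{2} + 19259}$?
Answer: $\sqrt{19659} \approx 140.21$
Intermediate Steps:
$\sqrt{\left(54 - 34\right)^{2} + 19259} = \sqrt{20^{2} + 19259} = \sqrt{400 + 19259} = \sqrt{19659}$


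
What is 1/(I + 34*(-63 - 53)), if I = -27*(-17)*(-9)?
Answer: -1/8075 ≈ -0.00012384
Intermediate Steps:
I = -4131 (I = 459*(-9) = -4131)
1/(I + 34*(-63 - 53)) = 1/(-4131 + 34*(-63 - 53)) = 1/(-4131 + 34*(-116)) = 1/(-4131 - 3944) = 1/(-8075) = -1/8075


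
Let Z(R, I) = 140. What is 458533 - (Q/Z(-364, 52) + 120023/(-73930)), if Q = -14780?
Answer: 237350887261/517510 ≈ 4.5864e+5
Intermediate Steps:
458533 - (Q/Z(-364, 52) + 120023/(-73930)) = 458533 - (-14780/140 + 120023/(-73930)) = 458533 - (-14780*1/140 + 120023*(-1/73930)) = 458533 - (-739/7 - 120023/73930) = 458533 - 1*(-55474431/517510) = 458533 + 55474431/517510 = 237350887261/517510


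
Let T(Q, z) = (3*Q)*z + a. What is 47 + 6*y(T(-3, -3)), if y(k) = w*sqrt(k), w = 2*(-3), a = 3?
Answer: 47 - 36*sqrt(30) ≈ -150.18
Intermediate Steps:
w = -6
T(Q, z) = 3 + 3*Q*z (T(Q, z) = (3*Q)*z + 3 = 3*Q*z + 3 = 3 + 3*Q*z)
y(k) = -6*sqrt(k)
47 + 6*y(T(-3, -3)) = 47 + 6*(-6*sqrt(3 + 3*(-3)*(-3))) = 47 + 6*(-6*sqrt(3 + 27)) = 47 + 6*(-6*sqrt(30)) = 47 - 36*sqrt(30)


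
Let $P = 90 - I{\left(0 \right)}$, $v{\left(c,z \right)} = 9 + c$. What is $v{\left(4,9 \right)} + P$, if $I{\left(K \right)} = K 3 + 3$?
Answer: $100$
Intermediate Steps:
$I{\left(K \right)} = 3 + 3 K$ ($I{\left(K \right)} = 3 K + 3 = 3 + 3 K$)
$P = 87$ ($P = 90 - \left(3 + 3 \cdot 0\right) = 90 - \left(3 + 0\right) = 90 - 3 = 87$)
$v{\left(4,9 \right)} + P = \left(9 + 4\right) + 87 = 13 + 87 = 100$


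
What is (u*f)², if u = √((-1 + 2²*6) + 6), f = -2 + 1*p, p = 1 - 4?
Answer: 725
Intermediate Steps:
p = -3
f = -5 (f = -2 + 1*(-3) = -2 - 3 = -5)
u = √29 (u = √((-1 + 4*6) + 6) = √((-1 + 24) + 6) = √(23 + 6) = √29 ≈ 5.3852)
(u*f)² = (√29*(-5))² = (-5*√29)² = 725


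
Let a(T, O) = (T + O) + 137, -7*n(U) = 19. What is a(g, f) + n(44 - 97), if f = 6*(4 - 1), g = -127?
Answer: 177/7 ≈ 25.286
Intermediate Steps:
n(U) = -19/7 (n(U) = -⅐*19 = -19/7)
f = 18 (f = 6*3 = 18)
a(T, O) = 137 + O + T (a(T, O) = (O + T) + 137 = 137 + O + T)
a(g, f) + n(44 - 97) = (137 + 18 - 127) - 19/7 = 28 - 19/7 = 177/7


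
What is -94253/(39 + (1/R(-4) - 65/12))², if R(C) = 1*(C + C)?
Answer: -54289728/644809 ≈ -84.195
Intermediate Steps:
R(C) = 2*C (R(C) = 1*(2*C) = 2*C)
-94253/(39 + (1/R(-4) - 65/12))² = -94253/(39 + (1/(2*(-4)) - 65/12))² = -94253/(39 + (1/(-8) - 65*1/12))² = -94253/(39 + (1*(-⅛) - 65/12))² = -94253/(39 + (-⅛ - 65/12))² = -94253/(39 - 133/24)² = -94253/((803/24)²) = -94253/644809/576 = -94253*576/644809 = -54289728/644809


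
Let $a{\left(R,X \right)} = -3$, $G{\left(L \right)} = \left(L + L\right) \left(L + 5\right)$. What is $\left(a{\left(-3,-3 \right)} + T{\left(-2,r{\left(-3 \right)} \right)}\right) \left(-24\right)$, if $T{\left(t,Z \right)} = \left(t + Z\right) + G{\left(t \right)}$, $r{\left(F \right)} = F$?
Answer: $480$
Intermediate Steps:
$G{\left(L \right)} = 2 L \left(5 + L\right)$
$T{\left(t,Z \right)} = Z + t + 2 t \left(5 + t\right)$ ($T{\left(t,Z \right)} = \left(t + Z\right) + 2 t \left(5 + t\right) = \left(Z + t\right) + 2 t \left(5 + t\right) = Z + t + 2 t \left(5 + t\right)$)
$\left(a{\left(-3,-3 \right)} + T{\left(-2,r{\left(-3 \right)} \right)}\right) \left(-24\right) = \left(-3 - \left(5 + 4 \left(5 - 2\right)\right)\right) \left(-24\right) = \left(-3 - \left(5 + 12\right)\right) \left(-24\right) = \left(-3 - 17\right) \left(-24\right) = \left(-20\right) \left(-24\right) = 480$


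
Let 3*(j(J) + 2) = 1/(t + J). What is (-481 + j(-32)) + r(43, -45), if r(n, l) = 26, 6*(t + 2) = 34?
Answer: -38846/85 ≈ -457.01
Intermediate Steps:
t = 11/3 (t = -2 + (⅙)*34 = -2 + 17/3 = 11/3 ≈ 3.6667)
j(J) = -2 + 1/(3*(11/3 + J))
(-481 + j(-32)) + r(43, -45) = (-481 + 3*(-7 - 2*(-32))/(11 + 3*(-32))) + 26 = (-481 + 3*(-7 + 64)/(11 - 96)) + 26 = (-481 + 3*57/(-85)) + 26 = (-481 + 3*(-1/85)*57) + 26 = (-481 - 171/85) + 26 = -41056/85 + 26 = -38846/85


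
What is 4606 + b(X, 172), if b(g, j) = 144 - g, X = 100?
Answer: 4650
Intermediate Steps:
4606 + b(X, 172) = 4606 + (144 - 1*100) = 4606 + (144 - 100) = 4606 + 44 = 4650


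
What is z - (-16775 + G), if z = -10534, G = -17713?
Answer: 23954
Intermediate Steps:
z - (-16775 + G) = -10534 - (-16775 - 17713) = -10534 - 1*(-34488) = -10534 + 34488 = 23954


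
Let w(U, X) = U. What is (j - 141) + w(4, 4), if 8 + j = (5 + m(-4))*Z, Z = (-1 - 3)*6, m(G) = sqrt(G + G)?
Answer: -265 - 48*I*sqrt(2) ≈ -265.0 - 67.882*I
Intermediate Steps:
m(G) = sqrt(2)*sqrt(G) (m(G) = sqrt(2*G) = sqrt(2)*sqrt(G))
Z = -24 (Z = -4*6 = -24)
j = -128 - 48*I*sqrt(2) (j = -8 + (5 + sqrt(2)*sqrt(-4))*(-24) = -8 + (5 + sqrt(2)*(2*I))*(-24) = -8 + (5 + 2*I*sqrt(2))*(-24) = -8 + (-120 - 48*I*sqrt(2)) = -128 - 48*I*sqrt(2) ≈ -128.0 - 67.882*I)
(j - 141) + w(4, 4) = ((-128 - 48*I*sqrt(2)) - 141) + 4 = (-269 - 48*I*sqrt(2)) + 4 = -265 - 48*I*sqrt(2)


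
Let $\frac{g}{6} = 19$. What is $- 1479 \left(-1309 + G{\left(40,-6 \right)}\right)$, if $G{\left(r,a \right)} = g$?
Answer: $1767405$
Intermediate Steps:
$g = 114$ ($g = 6 \cdot 19 = 114$)
$G{\left(r,a \right)} = 114$
$- 1479 \left(-1309 + G{\left(40,-6 \right)}\right) = - 1479 \left(-1309 + 114\right) = \left(-1479\right) \left(-1195\right) = 1767405$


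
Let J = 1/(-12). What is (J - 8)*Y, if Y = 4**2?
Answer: -388/3 ≈ -129.33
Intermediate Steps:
J = -1/12 ≈ -0.083333
Y = 16
(J - 8)*Y = (-1/12 - 8)*16 = -97/12*16 = -388/3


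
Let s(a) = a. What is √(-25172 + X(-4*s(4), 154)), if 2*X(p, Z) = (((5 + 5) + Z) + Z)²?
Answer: √25390 ≈ 159.34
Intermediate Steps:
X(p, Z) = (10 + 2*Z)²/2 (X(p, Z) = (((5 + 5) + Z) + Z)²/2 = ((10 + Z) + Z)²/2 = (10 + 2*Z)²/2)
√(-25172 + X(-4*s(4), 154)) = √(-25172 + 2*(5 + 154)²) = √(-25172 + 2*159²) = √(-25172 + 2*25281) = √(-25172 + 50562) = √25390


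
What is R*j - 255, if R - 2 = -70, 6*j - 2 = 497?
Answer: -17731/3 ≈ -5910.3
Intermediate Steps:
j = 499/6 (j = 1/3 + (1/6)*497 = 1/3 + 497/6 = 499/6 ≈ 83.167)
R = -68 (R = 2 - 70 = -68)
R*j - 255 = -68*499/6 - 255 = -16966/3 - 255 = -17731/3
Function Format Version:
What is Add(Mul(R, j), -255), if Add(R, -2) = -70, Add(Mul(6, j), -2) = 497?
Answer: Rational(-17731, 3) ≈ -5910.3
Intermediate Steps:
j = Rational(499, 6) (j = Add(Rational(1, 3), Mul(Rational(1, 6), 497)) = Add(Rational(1, 3), Rational(497, 6)) = Rational(499, 6) ≈ 83.167)
R = -68 (R = Add(2, -70) = -68)
Add(Mul(R, j), -255) = Add(Mul(-68, Rational(499, 6)), -255) = Add(Rational(-16966, 3), -255) = Rational(-17731, 3)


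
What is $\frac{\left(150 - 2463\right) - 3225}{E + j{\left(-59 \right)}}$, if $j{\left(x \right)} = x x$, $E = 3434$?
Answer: $- \frac{1846}{2305} \approx -0.80087$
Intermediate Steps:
$j{\left(x \right)} = x^{2}$
$\frac{\left(150 - 2463\right) - 3225}{E + j{\left(-59 \right)}} = \frac{\left(150 - 2463\right) - 3225}{3434 + \left(-59\right)^{2}} = \frac{-2313 - 3225}{3434 + 3481} = - \frac{5538}{6915} = \left(-5538\right) \frac{1}{6915} = - \frac{1846}{2305}$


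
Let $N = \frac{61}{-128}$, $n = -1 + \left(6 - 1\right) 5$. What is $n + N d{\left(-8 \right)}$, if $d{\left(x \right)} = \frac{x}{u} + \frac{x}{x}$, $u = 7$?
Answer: $\frac{21565}{896} \approx 24.068$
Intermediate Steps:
$d{\left(x \right)} = 1 + \frac{x}{7}$ ($d{\left(x \right)} = \frac{x}{7} + \frac{x}{x} = x \frac{1}{7} + 1 = \frac{x}{7} + 1 = 1 + \frac{x}{7}$)
$n = 24$ ($n = -1 + 5 \cdot 5 = -1 + 25 = 24$)
$N = - \frac{61}{128}$ ($N = 61 \left(- \frac{1}{128}\right) = - \frac{61}{128} \approx -0.47656$)
$n + N d{\left(-8 \right)} = 24 - \frac{61 \left(1 + \frac{1}{7} \left(-8\right)\right)}{128} = 24 - \frac{61 \left(1 - \frac{8}{7}\right)}{128} = 24 - - \frac{61}{896} = 24 + \frac{61}{896} = \frac{21565}{896}$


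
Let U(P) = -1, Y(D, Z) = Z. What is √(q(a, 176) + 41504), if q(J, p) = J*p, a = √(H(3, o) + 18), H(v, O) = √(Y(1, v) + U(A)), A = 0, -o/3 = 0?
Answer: 4*√(2594 + 11*√(18 + √2)) ≈ 205.62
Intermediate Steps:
o = 0 (o = -3*0 = 0)
H(v, O) = √(-1 + v) (H(v, O) = √(v - 1) = √(-1 + v))
a = √(18 + √2) (a = √(√(-1 + 3) + 18) = √(√2 + 18) = √(18 + √2) ≈ 4.4062)
√(q(a, 176) + 41504) = √(√(18 + √2)*176 + 41504) = √(176*√(18 + √2) + 41504) = √(41504 + 176*√(18 + √2))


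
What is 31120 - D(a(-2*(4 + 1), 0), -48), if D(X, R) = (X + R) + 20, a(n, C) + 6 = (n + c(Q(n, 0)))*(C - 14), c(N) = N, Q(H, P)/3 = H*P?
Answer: 31014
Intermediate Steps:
Q(H, P) = 3*H*P (Q(H, P) = 3*(H*P) = 3*H*P)
a(n, C) = -6 + n*(-14 + C) (a(n, C) = -6 + (n + 3*n*0)*(C - 14) = -6 + (n + 0)*(-14 + C) = -6 + n*(-14 + C))
D(X, R) = 20 + R + X (D(X, R) = (R + X) + 20 = 20 + R + X)
31120 - D(a(-2*(4 + 1), 0), -48) = 31120 - (20 - 48 + (-6 - (-28)*(4 + 1) + 0*(-2*(4 + 1)))) = 31120 - (20 - 48 + (-6 - (-28)*5 + 0*(-2*5))) = 31120 - (20 - 48 + (-6 - 14*(-10) + 0*(-10))) = 31120 - (20 - 48 + (-6 + 140 + 0)) = 31120 - (20 - 48 + 134) = 31120 - 1*106 = 31120 - 106 = 31014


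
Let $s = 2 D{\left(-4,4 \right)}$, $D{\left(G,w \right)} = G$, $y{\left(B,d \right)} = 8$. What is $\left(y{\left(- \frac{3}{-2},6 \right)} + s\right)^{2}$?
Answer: $0$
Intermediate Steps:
$s = -8$ ($s = 2 \left(-4\right) = -8$)
$\left(y{\left(- \frac{3}{-2},6 \right)} + s\right)^{2} = \left(8 - 8\right)^{2} = 0^{2} = 0$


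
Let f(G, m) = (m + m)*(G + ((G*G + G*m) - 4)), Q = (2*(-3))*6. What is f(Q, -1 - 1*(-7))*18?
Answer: 224640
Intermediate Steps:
Q = -36 (Q = -6*6 = -36)
f(G, m) = 2*m*(-4 + G + G² + G*m) (f(G, m) = (2*m)*(G + ((G² + G*m) - 4)) = (2*m)*(G + (-4 + G² + G*m)) = (2*m)*(-4 + G + G² + G*m) = 2*m*(-4 + G + G² + G*m))
f(Q, -1 - 1*(-7))*18 = (2*(-1 - 1*(-7))*(-4 - 36 + (-36)² - 36*(-1 - 1*(-7))))*18 = (2*(-1 + 7)*(-4 - 36 + 1296 - 36*(-1 + 7)))*18 = (2*6*(-4 - 36 + 1296 - 36*6))*18 = (2*6*(-4 - 36 + 1296 - 216))*18 = (2*6*1040)*18 = 12480*18 = 224640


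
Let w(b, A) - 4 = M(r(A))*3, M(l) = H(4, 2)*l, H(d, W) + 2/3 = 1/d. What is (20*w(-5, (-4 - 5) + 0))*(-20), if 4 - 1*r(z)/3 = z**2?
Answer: -117100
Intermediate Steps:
H(d, W) = -2/3 + 1/d
r(z) = 12 - 3*z**2
M(l) = -5*l/12 (M(l) = (-2/3 + 1/4)*l = -5*l/12)
w(b, A) = -11 + 15*A**2/4 (w(b, A) = 4 - 5*(12 - 3*A**2)/12*3 = 4 + (-5 + 5*A**2/4)*3 = 4 + (-15 + 15*A**2/4) = -11 + 15*A**2/4)
(20*w(-5, (-4 - 5) + 0))*(-20) = (20*(-11 + 15*((-4 - 5) + 0)**2/4))*(-20) = (20*(-11 + 15*(-9 + 0)**2/4))*(-20) = (20*(-11 + (15/4)*(-9)**2))*(-20) = (20*(-11 + (15/4)*81))*(-20) = (20*(-11 + 1215/4))*(-20) = (20*(1171/4))*(-20) = 5855*(-20) = -117100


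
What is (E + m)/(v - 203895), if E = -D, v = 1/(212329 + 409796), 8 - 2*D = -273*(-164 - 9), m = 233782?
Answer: -320260618125/253696353748 ≈ -1.2624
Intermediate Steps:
D = -47221/2 (D = 4 - (-273)*(-164 - 9)/2 = 4 - (-273)*(-173)/2 = 4 - ½*47229 = 4 - 47229/2 = -47221/2 ≈ -23611.)
v = 1/622125 ≈ 1.6074e-6
E = 47221/2 (E = -1*(-47221/2) = 47221/2 ≈ 23611.)
(E + m)/(v - 203895) = (47221/2 + 233782)/(1/622125 - 203895) = 514785/(2*(-126848176874/622125)) = (514785/2)*(-622125/126848176874) = -320260618125/253696353748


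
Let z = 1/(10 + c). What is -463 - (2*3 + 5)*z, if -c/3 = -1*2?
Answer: -7419/16 ≈ -463.69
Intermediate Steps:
c = 6 (c = -(-3)*2 = -3*(-2) = 6)
z = 1/16 (z = 1/(10 + 6) = 1/16 ≈ 0.062500)
-463 - (2*3 + 5)*z = -463 - (2*3 + 5)/16 = -463 - (6 + 5)/16 = -463 - 11/16 = -7419/16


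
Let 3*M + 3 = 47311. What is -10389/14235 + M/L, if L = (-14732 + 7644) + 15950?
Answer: 66204571/63075285 ≈ 1.0496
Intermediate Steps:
M = 47308/3 (M = -1 + (1/3)*47311 = -1 + 47311/3 = 47308/3 ≈ 15769.)
L = 8862 (L = -7088 + 15950 = 8862)
-10389/14235 + M/L = -10389/14235 + (47308/3)/8862 = -10389*1/14235 + (47308/3)*(1/8862) = -3463/4745 + 23654/13293 = 66204571/63075285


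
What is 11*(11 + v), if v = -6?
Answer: 55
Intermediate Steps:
11*(11 + v) = 11*(11 - 6) = 11*5 = 55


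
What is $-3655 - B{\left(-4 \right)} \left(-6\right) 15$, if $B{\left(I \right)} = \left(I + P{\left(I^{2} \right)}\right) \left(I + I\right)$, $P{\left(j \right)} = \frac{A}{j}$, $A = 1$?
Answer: $-820$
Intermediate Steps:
$P{\left(j \right)} = \frac{1}{j}$ ($P{\left(j \right)} = 1 \frac{1}{j} = \frac{1}{j}$)
$B{\left(I \right)} = 2 I \left(I + \frac{1}{I^{2}}\right)$ ($B{\left(I \right)} = \left(I + \frac{1}{I^{2}}\right) \left(I + I\right) = \left(I + \frac{1}{I^{2}}\right) 2 I = 2 I \left(I + \frac{1}{I^{2}}\right)$)
$-3655 - B{\left(-4 \right)} \left(-6\right) 15 = -3655 - \frac{2 \left(1 + \left(-4\right)^{3}\right)}{-4} \left(-6\right) 15 = -3655 - 2 \left(- \frac{1}{4}\right) \left(1 - 64\right) \left(-6\right) 15 = -3655 - 2 \left(- \frac{1}{4}\right) \left(-63\right) \left(-6\right) 15 = -3655 - \frac{63}{2} \left(-6\right) 15 = -3655 - \left(-189\right) 15 = -3655 - -2835 = -3655 + 2835 = -820$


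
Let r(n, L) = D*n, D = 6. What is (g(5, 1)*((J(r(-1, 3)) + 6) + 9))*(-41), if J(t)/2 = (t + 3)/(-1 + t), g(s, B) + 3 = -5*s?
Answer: 18204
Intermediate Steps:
r(n, L) = 6*n
g(s, B) = -3 - 5*s
J(t) = 2*(3 + t)/(-1 + t) (J(t) = 2*((t + 3)/(-1 + t)) = 2*((3 + t)/(-1 + t)) = 2*(3 + t)/(-1 + t))
(g(5, 1)*((J(r(-1, 3)) + 6) + 9))*(-41) = ((-3 - 5*5)*((2*(3 + 6*(-1))/(-1 + 6*(-1)) + 6) + 9))*(-41) = ((-3 - 25)*((2*(3 - 6)/(-1 - 6) + 6) + 9))*(-41) = -28*((2*(-3)/(-7) + 6) + 9)*(-41) = -28*((2*(-⅐)*(-3) + 6) + 9)*(-41) = -28*((6/7 + 6) + 9)*(-41) = -28*(48/7 + 9)*(-41) = -28*111/7*(-41) = -444*(-41) = 18204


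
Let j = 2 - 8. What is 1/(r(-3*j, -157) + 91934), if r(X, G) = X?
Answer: 1/91952 ≈ 1.0875e-5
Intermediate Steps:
j = -6
1/(r(-3*j, -157) + 91934) = 1/(-3*(-6) + 91934) = 1/(18 + 91934) = 1/91952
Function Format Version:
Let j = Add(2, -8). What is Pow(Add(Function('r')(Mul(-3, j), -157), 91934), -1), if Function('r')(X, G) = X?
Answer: Rational(1, 91952) ≈ 1.0875e-5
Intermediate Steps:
j = -6
Pow(Add(Function('r')(Mul(-3, j), -157), 91934), -1) = Pow(Add(Mul(-3, -6), 91934), -1) = Pow(Add(18, 91934), -1) = Pow(91952, -1) = Rational(1, 91952)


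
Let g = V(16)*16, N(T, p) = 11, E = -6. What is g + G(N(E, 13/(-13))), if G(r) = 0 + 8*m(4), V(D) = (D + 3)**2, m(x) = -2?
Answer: 5760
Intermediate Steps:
V(D) = (3 + D)**2
G(r) = -16 (G(r) = 0 + 8*(-2) = 0 - 16 = -16)
g = 5776 (g = (3 + 16)**2*16 = 19**2*16 = 361*16 = 5776)
g + G(N(E, 13/(-13))) = 5776 - 16 = 5760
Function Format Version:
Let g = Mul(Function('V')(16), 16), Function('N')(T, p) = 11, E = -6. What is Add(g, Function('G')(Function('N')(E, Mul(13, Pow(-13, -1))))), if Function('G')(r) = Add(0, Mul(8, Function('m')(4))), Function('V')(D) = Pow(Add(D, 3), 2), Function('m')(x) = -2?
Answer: 5760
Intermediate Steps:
Function('V')(D) = Pow(Add(3, D), 2)
Function('G')(r) = -16 (Function('G')(r) = Add(0, Mul(8, -2)) = Add(0, -16) = -16)
g = 5776 (g = Mul(Pow(Add(3, 16), 2), 16) = Mul(Pow(19, 2), 16) = Mul(361, 16) = 5776)
Add(g, Function('G')(Function('N')(E, Mul(13, Pow(-13, -1))))) = Add(5776, -16) = 5760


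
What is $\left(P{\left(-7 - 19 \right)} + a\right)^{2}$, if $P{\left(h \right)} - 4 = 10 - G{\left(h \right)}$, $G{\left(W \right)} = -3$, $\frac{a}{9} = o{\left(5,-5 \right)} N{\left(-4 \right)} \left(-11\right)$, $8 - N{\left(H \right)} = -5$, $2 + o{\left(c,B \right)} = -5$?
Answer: $81468676$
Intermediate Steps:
$o{\left(c,B \right)} = -7$ ($o{\left(c,B \right)} = -2 - 5 = -7$)
$N{\left(H \right)} = 13$ ($N{\left(H \right)} = 8 - -5 = 8 + 5 = 13$)
$a = 9009$ ($a = 9 \left(-7\right) 13 \left(-11\right) = 9 \left(\left(-91\right) \left(-11\right)\right) = 9 \cdot 1001 = 9009$)
$P{\left(h \right)} = 17$ ($P{\left(h \right)} = 4 + \left(10 - -3\right) = 4 + \left(10 + 3\right) = 4 + 13 = 17$)
$\left(P{\left(-7 - 19 \right)} + a\right)^{2} = \left(17 + 9009\right)^{2} = 9026^{2} = 81468676$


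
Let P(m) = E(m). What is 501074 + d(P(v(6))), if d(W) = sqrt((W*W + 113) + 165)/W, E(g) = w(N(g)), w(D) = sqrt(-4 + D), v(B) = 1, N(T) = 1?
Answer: 501074 - 5*I*sqrt(33)/3 ≈ 5.0107e+5 - 9.5743*I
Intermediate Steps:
E(g) = I*sqrt(3) (E(g) = sqrt(-4 + 1) = sqrt(-3) = I*sqrt(3))
P(m) = I*sqrt(3)
d(W) = sqrt(278 + W**2)/W (d(W) = sqrt((W**2 + 113) + 165)/W = sqrt((113 + W**2) + 165)/W = sqrt(278 + W**2)/W)
501074 + d(P(v(6))) = 501074 + sqrt(278 + (I*sqrt(3))**2)/((I*sqrt(3))) = 501074 + (-I*sqrt(3)/3)*sqrt(278 - 3) = 501074 + (-I*sqrt(3)/3)*sqrt(275) = 501074 + (-I*sqrt(3)/3)*(5*sqrt(11)) = 501074 - 5*I*sqrt(33)/3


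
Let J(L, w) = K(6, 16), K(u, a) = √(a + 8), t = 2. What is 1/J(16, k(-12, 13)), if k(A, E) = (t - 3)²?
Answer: √6/12 ≈ 0.20412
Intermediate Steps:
k(A, E) = 1 (k(A, E) = (2 - 3)² = (-1)² = 1)
K(u, a) = √(8 + a)
J(L, w) = 2*√6 (J(L, w) = √(8 + 16) = √24 = 2*√6)
1/J(16, k(-12, 13)) = 1/(2*√6) = √6/12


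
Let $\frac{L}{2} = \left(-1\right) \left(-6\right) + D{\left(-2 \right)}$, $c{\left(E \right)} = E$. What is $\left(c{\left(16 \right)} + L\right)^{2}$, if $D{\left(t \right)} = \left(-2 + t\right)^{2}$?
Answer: $3600$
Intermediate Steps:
$L = 44$ ($L = 2 \left(\left(-1\right) \left(-6\right) + \left(-2 - 2\right)^{2}\right) = 2 \left(6 + \left(-4\right)^{2}\right) = 2 \left(6 + 16\right) = 2 \cdot 22 = 44$)
$\left(c{\left(16 \right)} + L\right)^{2} = \left(16 + 44\right)^{2} = 60^{2} = 3600$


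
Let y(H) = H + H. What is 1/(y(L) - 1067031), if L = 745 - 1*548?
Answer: -1/1066637 ≈ -9.3753e-7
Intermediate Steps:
L = 197 (L = 745 - 548 = 197)
y(H) = 2*H
1/(y(L) - 1067031) = 1/(2*197 - 1067031) = 1/(394 - 1067031) = 1/(-1066637) = -1/1066637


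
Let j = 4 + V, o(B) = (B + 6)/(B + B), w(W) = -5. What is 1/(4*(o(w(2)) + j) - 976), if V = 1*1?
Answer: -5/4782 ≈ -0.0010456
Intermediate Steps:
V = 1
o(B) = (6 + B)/(2*B) (o(B) = (6 + B)/((2*B)) = (6 + B)*(1/(2*B)) = (6 + B)/(2*B))
j = 5 (j = 4 + 1 = 5)
1/(4*(o(w(2)) + j) - 976) = 1/(4*((½)*(6 - 5)/(-5) + 5) - 976) = 1/(4*((½)*(-⅕)*1 + 5) - 976) = 1/(4*(-⅒ + 5) - 976) = 1/(4*(49/10) - 976) = 1/(98/5 - 976) = 1/(-4782/5) = -5/4782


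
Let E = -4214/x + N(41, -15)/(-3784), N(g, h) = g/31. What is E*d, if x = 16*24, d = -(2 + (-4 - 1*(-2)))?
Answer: 0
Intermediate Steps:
N(g, h) = g/31 (N(g, h) = g*(1/31) = g/31)
d = 0 (d = -(2 + (-4 + 2)) = -(2 - 2) = -1*0 = 0)
x = 384
E = -30895925/2815296 (E = -4214/384 + ((1/31)*41)/(-3784) = -4214*1/384 + (41/31)*(-1/3784) = -2107/192 - 41/117304 = -30895925/2815296 ≈ -10.974)
E*d = -30895925/2815296*0 = 0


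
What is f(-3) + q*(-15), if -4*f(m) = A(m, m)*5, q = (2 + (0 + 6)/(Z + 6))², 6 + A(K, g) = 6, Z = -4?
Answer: -375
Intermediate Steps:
A(K, g) = 0 (A(K, g) = -6 + 6 = 0)
q = 25 (q = (2 + (0 + 6)/(-4 + 6))² = (2 + 6/2)² = (2 + 6*(½))² = (2 + 3)² = 5² = 25)
f(m) = 0 (f(m) = -0*5 = -¼*0 = 0)
f(-3) + q*(-15) = 0 + 25*(-15) = 0 - 375 = -375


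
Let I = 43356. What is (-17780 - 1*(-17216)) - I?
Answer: -43920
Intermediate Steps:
(-17780 - 1*(-17216)) - I = (-17780 - 1*(-17216)) - 1*43356 = (-17780 + 17216) - 43356 = -564 - 43356 = -43920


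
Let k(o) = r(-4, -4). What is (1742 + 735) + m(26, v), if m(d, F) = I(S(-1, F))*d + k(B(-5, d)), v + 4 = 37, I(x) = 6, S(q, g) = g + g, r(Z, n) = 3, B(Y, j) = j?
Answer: 2636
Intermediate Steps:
S(q, g) = 2*g
k(o) = 3
v = 33 (v = -4 + 37 = 33)
m(d, F) = 3 + 6*d (m(d, F) = 6*d + 3 = 3 + 6*d)
(1742 + 735) + m(26, v) = (1742 + 735) + (3 + 6*26) = 2477 + (3 + 156) = 2477 + 159 = 2636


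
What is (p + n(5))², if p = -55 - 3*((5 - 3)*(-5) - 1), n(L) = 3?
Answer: 361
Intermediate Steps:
p = -22 (p = -55 - 3*(2*(-5) - 1) = -55 - 3*(-10 - 1) = -55 - 3*(-11) = -55 - 1*(-33) = -55 + 33 = -22)
(p + n(5))² = (-22 + 3)² = (-19)² = 361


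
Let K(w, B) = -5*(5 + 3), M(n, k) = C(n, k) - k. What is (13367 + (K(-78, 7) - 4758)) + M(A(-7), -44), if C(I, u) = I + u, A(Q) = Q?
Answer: 8562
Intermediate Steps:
M(n, k) = n (M(n, k) = (n + k) - k = (k + n) - k = n)
K(w, B) = -40 (K(w, B) = -5*8 = -40)
(13367 + (K(-78, 7) - 4758)) + M(A(-7), -44) = (13367 + (-40 - 4758)) - 7 = (13367 - 4798) - 7 = 8569 - 7 = 8562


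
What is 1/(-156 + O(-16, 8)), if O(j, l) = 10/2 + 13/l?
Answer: -8/1195 ≈ -0.0066946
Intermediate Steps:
O(j, l) = 5 + 13/l (O(j, l) = 10*(1/2) + 13/l = 5 + 13/l)
1/(-156 + O(-16, 8)) = 1/(-156 + (5 + 13/8)) = 1/(-156 + 53/8) = 1/(-1195/8) = -8/1195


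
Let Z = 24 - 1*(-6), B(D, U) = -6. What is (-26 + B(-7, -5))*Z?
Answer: -960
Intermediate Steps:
Z = 30 (Z = 24 + 6 = 30)
(-26 + B(-7, -5))*Z = (-26 - 6)*30 = -32*30 = -960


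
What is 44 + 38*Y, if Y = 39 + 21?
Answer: 2324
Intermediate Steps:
Y = 60
44 + 38*Y = 44 + 38*60 = 44 + 2280 = 2324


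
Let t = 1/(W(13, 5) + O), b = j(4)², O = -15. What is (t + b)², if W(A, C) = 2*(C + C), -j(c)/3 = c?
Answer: 519841/25 ≈ 20794.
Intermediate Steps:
j(c) = -3*c
W(A, C) = 4*C (W(A, C) = 2*(2*C) = 4*C)
b = 144 (b = (-3*4)² = (-12)² = 144)
t = ⅕ (t = 1/(4*5 - 15) = 1/(20 - 15) = 1/5 = ⅕ ≈ 0.20000)
(t + b)² = (⅕ + 144)² = (721/5)² = 519841/25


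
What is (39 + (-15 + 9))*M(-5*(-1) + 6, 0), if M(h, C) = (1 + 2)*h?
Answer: 1089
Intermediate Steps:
M(h, C) = 3*h
(39 + (-15 + 9))*M(-5*(-1) + 6, 0) = (39 + (-15 + 9))*(3*(-5*(-1) + 6)) = (39 - 6)*(3*(5 + 6)) = 33*(3*11) = 33*33 = 1089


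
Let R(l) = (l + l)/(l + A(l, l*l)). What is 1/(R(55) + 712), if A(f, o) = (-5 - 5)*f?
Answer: 9/6406 ≈ 0.0014049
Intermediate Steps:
A(f, o) = -10*f
R(l) = -2/9 (R(l) = (l + l)/(l - 10*l) = (2*l)/((-9*l)) = (2*l)*(-1/(9*l)) = -2/9)
1/(R(55) + 712) = 1/(-2/9 + 712) = 1/(6406/9) = 9/6406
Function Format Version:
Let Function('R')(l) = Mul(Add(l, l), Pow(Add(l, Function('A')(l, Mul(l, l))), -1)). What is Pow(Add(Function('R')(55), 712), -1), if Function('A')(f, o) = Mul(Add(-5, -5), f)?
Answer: Rational(9, 6406) ≈ 0.0014049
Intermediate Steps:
Function('A')(f, o) = Mul(-10, f)
Function('R')(l) = Rational(-2, 9) (Function('R')(l) = Mul(Add(l, l), Pow(Add(l, Mul(-10, l)), -1)) = Mul(Mul(2, l), Pow(Mul(-9, l), -1)) = Mul(Mul(2, l), Mul(Rational(-1, 9), Pow(l, -1))) = Rational(-2, 9))
Pow(Add(Function('R')(55), 712), -1) = Pow(Add(Rational(-2, 9), 712), -1) = Pow(Rational(6406, 9), -1) = Rational(9, 6406)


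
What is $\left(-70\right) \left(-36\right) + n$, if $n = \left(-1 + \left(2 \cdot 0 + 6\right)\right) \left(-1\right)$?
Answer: $2515$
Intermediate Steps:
$n = -5$ ($n = \left(-1 + \left(0 + 6\right)\right) \left(-1\right) = \left(-1 + 6\right) \left(-1\right) = 5 \left(-1\right) = -5$)
$\left(-70\right) \left(-36\right) + n = \left(-70\right) \left(-36\right) - 5 = 2520 - 5 = 2515$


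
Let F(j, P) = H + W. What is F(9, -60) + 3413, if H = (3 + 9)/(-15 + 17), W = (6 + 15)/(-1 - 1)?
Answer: 6817/2 ≈ 3408.5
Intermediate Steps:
W = -21/2 (W = 21/(-2) = 21*(-½) = -21/2 ≈ -10.500)
H = 6 (H = 12/2 = 12*(½) = 6)
F(j, P) = -9/2 (F(j, P) = 6 - 21/2 = -9/2)
F(9, -60) + 3413 = -9/2 + 3413 = 6817/2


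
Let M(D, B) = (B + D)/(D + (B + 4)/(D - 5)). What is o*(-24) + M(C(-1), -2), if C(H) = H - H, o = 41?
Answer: -979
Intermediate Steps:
C(H) = 0
M(D, B) = (B + D)/(D + (4 + B)/(-5 + D))
o*(-24) + M(C(-1), -2) = 41*(-24) + (0² - 5*(-2) - 5*0 - 2*0)/(4 - 2 + 0² - 5*0) = -984 + (0 + 10 + 0 + 0)/(4 - 2 + 0 + 0) = -984 + 10/2 = -984 + (½)*10 = -984 + 5 = -979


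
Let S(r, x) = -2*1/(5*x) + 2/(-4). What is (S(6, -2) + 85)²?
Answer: 717409/100 ≈ 7174.1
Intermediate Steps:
S(r, x) = -½ - 2/(5*x) (S(r, x) = -2/(5*x) + 2*(-¼) = -2/(5*x) - ½ = -½ - 2/(5*x))
(S(6, -2) + 85)² = ((⅒)*(-4 - 5*(-2))/(-2) + 85)² = ((⅒)*(-½)*(-4 + 10) + 85)² = ((⅒)*(-½)*6 + 85)² = (-3/10 + 85)² = (847/10)² = 717409/100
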